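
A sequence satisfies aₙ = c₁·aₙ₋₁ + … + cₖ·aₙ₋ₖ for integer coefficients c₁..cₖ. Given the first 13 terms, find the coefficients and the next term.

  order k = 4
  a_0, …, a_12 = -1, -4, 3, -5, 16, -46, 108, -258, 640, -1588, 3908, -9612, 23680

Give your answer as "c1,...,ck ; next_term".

  a_4 = -2·-5 + 0·3 + -2·-4 + 2·-1 = 16
  a_5 = -2·16 + 0·-5 + -2·3 + 2·-4 = -46
  a_6 = -2·-46 + 0·16 + -2·-5 + 2·3 = 108
  a_7 = -2·108 + 0·-46 + -2·16 + 2·-5 = -258
  a_8 = -2·-258 + 0·108 + -2·-46 + 2·16 = 640
  a_9 = -2·640 + 0·-258 + -2·108 + 2·-46 = -1588
  a_10 = -2·-1588 + 0·640 + -2·-258 + 2·108 = 3908
  a_11 = -2·3908 + 0·-1588 + -2·640 + 2·-258 = -9612
  a_12 = -2·-9612 + 0·3908 + -2·-1588 + 2·640 = 23680
  a_13 = -2·23680 + 0·-9612 + -2·3908 + 2·-1588 = -58352

-2,0,-2,2 ; -58352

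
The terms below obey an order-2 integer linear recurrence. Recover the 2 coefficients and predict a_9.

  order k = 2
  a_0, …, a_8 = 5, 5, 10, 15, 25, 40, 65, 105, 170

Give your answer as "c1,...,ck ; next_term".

  a_2 = 1·5 + 1·5 = 10
  a_3 = 1·10 + 1·5 = 15
  a_4 = 1·15 + 1·10 = 25
  a_5 = 1·25 + 1·15 = 40
  a_6 = 1·40 + 1·25 = 65
  a_7 = 1·65 + 1·40 = 105
  a_8 = 1·105 + 1·65 = 170
  a_9 = 1·170 + 1·105 = 275

1,1 ; 275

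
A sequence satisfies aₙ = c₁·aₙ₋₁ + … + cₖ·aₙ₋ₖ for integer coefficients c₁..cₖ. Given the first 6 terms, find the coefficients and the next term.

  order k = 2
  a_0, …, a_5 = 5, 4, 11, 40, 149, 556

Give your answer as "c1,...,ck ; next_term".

4,-1 ; 2075

  a_2 = 4·4 + -1·5 = 11
  a_3 = 4·11 + -1·4 = 40
  a_4 = 4·40 + -1·11 = 149
  a_5 = 4·149 + -1·40 = 556
  a_6 = 4·556 + -1·149 = 2075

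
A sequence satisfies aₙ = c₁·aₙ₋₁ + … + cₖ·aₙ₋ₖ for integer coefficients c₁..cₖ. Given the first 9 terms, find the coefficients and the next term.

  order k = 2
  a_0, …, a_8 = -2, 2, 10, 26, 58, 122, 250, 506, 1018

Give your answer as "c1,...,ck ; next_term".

  a_2 = 3·2 + -2·-2 = 10
  a_3 = 3·10 + -2·2 = 26
  a_4 = 3·26 + -2·10 = 58
  a_5 = 3·58 + -2·26 = 122
  a_6 = 3·122 + -2·58 = 250
  a_7 = 3·250 + -2·122 = 506
  a_8 = 3·506 + -2·250 = 1018
  a_9 = 3·1018 + -2·506 = 2042

3,-2 ; 2042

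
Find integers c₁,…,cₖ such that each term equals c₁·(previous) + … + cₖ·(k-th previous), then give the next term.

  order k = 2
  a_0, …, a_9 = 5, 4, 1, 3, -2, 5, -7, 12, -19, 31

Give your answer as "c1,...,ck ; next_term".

-1,1 ; -50

  a_2 = -1·4 + 1·5 = 1
  a_3 = -1·1 + 1·4 = 3
  a_4 = -1·3 + 1·1 = -2
  a_5 = -1·-2 + 1·3 = 5
  a_6 = -1·5 + 1·-2 = -7
  a_7 = -1·-7 + 1·5 = 12
  a_8 = -1·12 + 1·-7 = -19
  a_9 = -1·-19 + 1·12 = 31
  a_10 = -1·31 + 1·-19 = -50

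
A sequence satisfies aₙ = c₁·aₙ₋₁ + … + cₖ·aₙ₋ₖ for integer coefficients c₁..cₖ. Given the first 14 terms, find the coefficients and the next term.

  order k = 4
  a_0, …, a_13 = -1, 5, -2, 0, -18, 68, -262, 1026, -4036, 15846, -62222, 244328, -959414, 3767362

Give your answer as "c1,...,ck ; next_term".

  a_4 = -3·0 + 3·-2 + -2·5 + 2·-1 = -18
  a_5 = -3·-18 + 3·0 + -2·-2 + 2·5 = 68
  a_6 = -3·68 + 3·-18 + -2·0 + 2·-2 = -262
  a_7 = -3·-262 + 3·68 + -2·-18 + 2·0 = 1026
  a_8 = -3·1026 + 3·-262 + -2·68 + 2·-18 = -4036
  a_9 = -3·-4036 + 3·1026 + -2·-262 + 2·68 = 15846
  a_10 = -3·15846 + 3·-4036 + -2·1026 + 2·-262 = -62222
  a_11 = -3·-62222 + 3·15846 + -2·-4036 + 2·1026 = 244328
  a_12 = -3·244328 + 3·-62222 + -2·15846 + 2·-4036 = -959414
  a_13 = -3·-959414 + 3·244328 + -2·-62222 + 2·15846 = 3767362
  a_14 = -3·3767362 + 3·-959414 + -2·244328 + 2·-62222 = -14793428

-3,3,-2,2 ; -14793428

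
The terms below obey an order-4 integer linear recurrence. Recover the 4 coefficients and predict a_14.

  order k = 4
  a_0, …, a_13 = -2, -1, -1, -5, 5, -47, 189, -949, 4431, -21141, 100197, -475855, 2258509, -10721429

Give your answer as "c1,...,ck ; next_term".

  a_4 = -4·-5 + 4·-1 + 3·-1 + 4·-2 = 5
  a_5 = -4·5 + 4·-5 + 3·-1 + 4·-1 = -47
  a_6 = -4·-47 + 4·5 + 3·-5 + 4·-1 = 189
  a_7 = -4·189 + 4·-47 + 3·5 + 4·-5 = -949
  a_8 = -4·-949 + 4·189 + 3·-47 + 4·5 = 4431
  a_9 = -4·4431 + 4·-949 + 3·189 + 4·-47 = -21141
  a_10 = -4·-21141 + 4·4431 + 3·-949 + 4·189 = 100197
  a_11 = -4·100197 + 4·-21141 + 3·4431 + 4·-949 = -475855
  a_12 = -4·-475855 + 4·100197 + 3·-21141 + 4·4431 = 2258509
  a_13 = -4·2258509 + 4·-475855 + 3·100197 + 4·-21141 = -10721429
  a_14 = -4·-10721429 + 4·2258509 + 3·-475855 + 4·100197 = 50892975

-4,4,3,4 ; 50892975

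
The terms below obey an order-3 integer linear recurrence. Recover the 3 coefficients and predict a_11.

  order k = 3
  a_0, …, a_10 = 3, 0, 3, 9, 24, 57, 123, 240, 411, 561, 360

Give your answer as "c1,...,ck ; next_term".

4,-4,-1 ; -1215

  a_3 = 4·3 + -4·0 + -1·3 = 9
  a_4 = 4·9 + -4·3 + -1·0 = 24
  a_5 = 4·24 + -4·9 + -1·3 = 57
  a_6 = 4·57 + -4·24 + -1·9 = 123
  a_7 = 4·123 + -4·57 + -1·24 = 240
  a_8 = 4·240 + -4·123 + -1·57 = 411
  a_9 = 4·411 + -4·240 + -1·123 = 561
  a_10 = 4·561 + -4·411 + -1·240 = 360
  a_11 = 4·360 + -4·561 + -1·411 = -1215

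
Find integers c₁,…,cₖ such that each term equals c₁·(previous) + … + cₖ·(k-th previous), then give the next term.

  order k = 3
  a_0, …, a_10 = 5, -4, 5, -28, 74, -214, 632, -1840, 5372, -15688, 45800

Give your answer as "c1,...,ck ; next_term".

-2,2,-2 ; -133720

  a_3 = -2·5 + 2·-4 + -2·5 = -28
  a_4 = -2·-28 + 2·5 + -2·-4 = 74
  a_5 = -2·74 + 2·-28 + -2·5 = -214
  a_6 = -2·-214 + 2·74 + -2·-28 = 632
  a_7 = -2·632 + 2·-214 + -2·74 = -1840
  a_8 = -2·-1840 + 2·632 + -2·-214 = 5372
  a_9 = -2·5372 + 2·-1840 + -2·632 = -15688
  a_10 = -2·-15688 + 2·5372 + -2·-1840 = 45800
  a_11 = -2·45800 + 2·-15688 + -2·5372 = -133720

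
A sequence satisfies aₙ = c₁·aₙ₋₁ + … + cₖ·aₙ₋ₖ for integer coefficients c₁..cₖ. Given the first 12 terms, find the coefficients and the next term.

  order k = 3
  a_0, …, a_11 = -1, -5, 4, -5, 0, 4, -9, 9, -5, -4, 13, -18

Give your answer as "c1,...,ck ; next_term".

  a_3 = -1·4 + 0·-5 + 1·-1 = -5
  a_4 = -1·-5 + 0·4 + 1·-5 = 0
  a_5 = -1·0 + 0·-5 + 1·4 = 4
  a_6 = -1·4 + 0·0 + 1·-5 = -9
  a_7 = -1·-9 + 0·4 + 1·0 = 9
  a_8 = -1·9 + 0·-9 + 1·4 = -5
  a_9 = -1·-5 + 0·9 + 1·-9 = -4
  a_10 = -1·-4 + 0·-5 + 1·9 = 13
  a_11 = -1·13 + 0·-4 + 1·-5 = -18
  a_12 = -1·-18 + 0·13 + 1·-4 = 14

-1,0,1 ; 14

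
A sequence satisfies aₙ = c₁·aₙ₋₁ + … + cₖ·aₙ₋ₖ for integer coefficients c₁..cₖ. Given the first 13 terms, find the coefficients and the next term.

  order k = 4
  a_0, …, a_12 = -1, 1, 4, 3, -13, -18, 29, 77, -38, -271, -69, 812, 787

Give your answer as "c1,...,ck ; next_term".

  a_4 = 0·3 + -3·4 + -2·1 + -1·-1 = -13
  a_5 = 0·-13 + -3·3 + -2·4 + -1·1 = -18
  a_6 = 0·-18 + -3·-13 + -2·3 + -1·4 = 29
  a_7 = 0·29 + -3·-18 + -2·-13 + -1·3 = 77
  a_8 = 0·77 + -3·29 + -2·-18 + -1·-13 = -38
  a_9 = 0·-38 + -3·77 + -2·29 + -1·-18 = -271
  a_10 = 0·-271 + -3·-38 + -2·77 + -1·29 = -69
  a_11 = 0·-69 + -3·-271 + -2·-38 + -1·77 = 812
  a_12 = 0·812 + -3·-69 + -2·-271 + -1·-38 = 787
  a_13 = 0·787 + -3·812 + -2·-69 + -1·-271 = -2027

0,-3,-2,-1 ; -2027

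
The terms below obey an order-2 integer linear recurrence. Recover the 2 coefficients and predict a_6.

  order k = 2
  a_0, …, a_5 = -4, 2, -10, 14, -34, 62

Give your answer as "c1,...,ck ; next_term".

  a_2 = -1·2 + 2·-4 = -10
  a_3 = -1·-10 + 2·2 = 14
  a_4 = -1·14 + 2·-10 = -34
  a_5 = -1·-34 + 2·14 = 62
  a_6 = -1·62 + 2·-34 = -130

-1,2 ; -130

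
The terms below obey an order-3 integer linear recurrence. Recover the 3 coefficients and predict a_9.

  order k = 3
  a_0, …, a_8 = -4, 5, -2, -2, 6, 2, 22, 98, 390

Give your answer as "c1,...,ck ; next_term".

3,4,4 ; 1650

  a_3 = 3·-2 + 4·5 + 4·-4 = -2
  a_4 = 3·-2 + 4·-2 + 4·5 = 6
  a_5 = 3·6 + 4·-2 + 4·-2 = 2
  a_6 = 3·2 + 4·6 + 4·-2 = 22
  a_7 = 3·22 + 4·2 + 4·6 = 98
  a_8 = 3·98 + 4·22 + 4·2 = 390
  a_9 = 3·390 + 4·98 + 4·22 = 1650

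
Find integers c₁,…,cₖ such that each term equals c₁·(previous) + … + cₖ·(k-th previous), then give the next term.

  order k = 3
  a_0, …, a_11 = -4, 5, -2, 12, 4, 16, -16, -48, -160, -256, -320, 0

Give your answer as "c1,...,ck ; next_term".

  a_3 = 2·-2 + 0·5 + -4·-4 = 12
  a_4 = 2·12 + 0·-2 + -4·5 = 4
  a_5 = 2·4 + 0·12 + -4·-2 = 16
  a_6 = 2·16 + 0·4 + -4·12 = -16
  a_7 = 2·-16 + 0·16 + -4·4 = -48
  a_8 = 2·-48 + 0·-16 + -4·16 = -160
  a_9 = 2·-160 + 0·-48 + -4·-16 = -256
  a_10 = 2·-256 + 0·-160 + -4·-48 = -320
  a_11 = 2·-320 + 0·-256 + -4·-160 = 0
  a_12 = 2·0 + 0·-320 + -4·-256 = 1024

2,0,-4 ; 1024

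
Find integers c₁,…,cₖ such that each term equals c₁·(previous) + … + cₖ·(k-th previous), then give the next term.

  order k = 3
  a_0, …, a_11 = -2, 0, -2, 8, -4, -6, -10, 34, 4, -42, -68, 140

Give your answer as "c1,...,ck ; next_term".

-1,-2,-3 ; 122

  a_3 = -1·-2 + -2·0 + -3·-2 = 8
  a_4 = -1·8 + -2·-2 + -3·0 = -4
  a_5 = -1·-4 + -2·8 + -3·-2 = -6
  a_6 = -1·-6 + -2·-4 + -3·8 = -10
  a_7 = -1·-10 + -2·-6 + -3·-4 = 34
  a_8 = -1·34 + -2·-10 + -3·-6 = 4
  a_9 = -1·4 + -2·34 + -3·-10 = -42
  a_10 = -1·-42 + -2·4 + -3·34 = -68
  a_11 = -1·-68 + -2·-42 + -3·4 = 140
  a_12 = -1·140 + -2·-68 + -3·-42 = 122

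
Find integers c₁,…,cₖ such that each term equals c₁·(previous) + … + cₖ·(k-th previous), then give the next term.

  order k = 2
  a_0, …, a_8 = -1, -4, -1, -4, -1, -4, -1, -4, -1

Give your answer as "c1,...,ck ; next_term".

0,1 ; -4

  a_2 = 0·-4 + 1·-1 = -1
  a_3 = 0·-1 + 1·-4 = -4
  a_4 = 0·-4 + 1·-1 = -1
  a_5 = 0·-1 + 1·-4 = -4
  a_6 = 0·-4 + 1·-1 = -1
  a_7 = 0·-1 + 1·-4 = -4
  a_8 = 0·-4 + 1·-1 = -1
  a_9 = 0·-1 + 1·-4 = -4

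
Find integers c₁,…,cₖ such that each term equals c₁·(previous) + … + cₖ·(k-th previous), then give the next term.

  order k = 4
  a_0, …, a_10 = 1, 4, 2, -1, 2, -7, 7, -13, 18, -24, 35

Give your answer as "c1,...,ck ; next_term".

-1,1,0,-1 ; -46

  a_4 = -1·-1 + 1·2 + 0·4 + -1·1 = 2
  a_5 = -1·2 + 1·-1 + 0·2 + -1·4 = -7
  a_6 = -1·-7 + 1·2 + 0·-1 + -1·2 = 7
  a_7 = -1·7 + 1·-7 + 0·2 + -1·-1 = -13
  a_8 = -1·-13 + 1·7 + 0·-7 + -1·2 = 18
  a_9 = -1·18 + 1·-13 + 0·7 + -1·-7 = -24
  a_10 = -1·-24 + 1·18 + 0·-13 + -1·7 = 35
  a_11 = -1·35 + 1·-24 + 0·18 + -1·-13 = -46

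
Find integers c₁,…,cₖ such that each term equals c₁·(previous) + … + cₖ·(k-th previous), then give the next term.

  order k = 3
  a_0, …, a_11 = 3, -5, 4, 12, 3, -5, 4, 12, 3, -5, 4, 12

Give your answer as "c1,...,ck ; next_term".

  a_3 = 1·4 + -1·-5 + 1·3 = 12
  a_4 = 1·12 + -1·4 + 1·-5 = 3
  a_5 = 1·3 + -1·12 + 1·4 = -5
  a_6 = 1·-5 + -1·3 + 1·12 = 4
  a_7 = 1·4 + -1·-5 + 1·3 = 12
  a_8 = 1·12 + -1·4 + 1·-5 = 3
  a_9 = 1·3 + -1·12 + 1·4 = -5
  a_10 = 1·-5 + -1·3 + 1·12 = 4
  a_11 = 1·4 + -1·-5 + 1·3 = 12
  a_12 = 1·12 + -1·4 + 1·-5 = 3

1,-1,1 ; 3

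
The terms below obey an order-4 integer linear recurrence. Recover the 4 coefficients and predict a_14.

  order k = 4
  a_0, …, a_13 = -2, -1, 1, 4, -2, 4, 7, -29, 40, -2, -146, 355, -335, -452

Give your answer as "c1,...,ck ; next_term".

  a_4 = -1·4 + -1·1 + 3·-1 + -3·-2 = -2
  a_5 = -1·-2 + -1·4 + 3·1 + -3·-1 = 4
  a_6 = -1·4 + -1·-2 + 3·4 + -3·1 = 7
  a_7 = -1·7 + -1·4 + 3·-2 + -3·4 = -29
  a_8 = -1·-29 + -1·7 + 3·4 + -3·-2 = 40
  a_9 = -1·40 + -1·-29 + 3·7 + -3·4 = -2
  a_10 = -1·-2 + -1·40 + 3·-29 + -3·7 = -146
  a_11 = -1·-146 + -1·-2 + 3·40 + -3·-29 = 355
  a_12 = -1·355 + -1·-146 + 3·-2 + -3·40 = -335
  a_13 = -1·-335 + -1·355 + 3·-146 + -3·-2 = -452
  a_14 = -1·-452 + -1·-335 + 3·355 + -3·-146 = 2290

-1,-1,3,-3 ; 2290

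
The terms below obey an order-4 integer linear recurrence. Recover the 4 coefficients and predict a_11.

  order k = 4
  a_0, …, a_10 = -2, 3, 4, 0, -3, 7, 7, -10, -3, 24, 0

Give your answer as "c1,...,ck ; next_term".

0,-1,1,1 ; -37

  a_4 = 0·0 + -1·4 + 1·3 + 1·-2 = -3
  a_5 = 0·-3 + -1·0 + 1·4 + 1·3 = 7
  a_6 = 0·7 + -1·-3 + 1·0 + 1·4 = 7
  a_7 = 0·7 + -1·7 + 1·-3 + 1·0 = -10
  a_8 = 0·-10 + -1·7 + 1·7 + 1·-3 = -3
  a_9 = 0·-3 + -1·-10 + 1·7 + 1·7 = 24
  a_10 = 0·24 + -1·-3 + 1·-10 + 1·7 = 0
  a_11 = 0·0 + -1·24 + 1·-3 + 1·-10 = -37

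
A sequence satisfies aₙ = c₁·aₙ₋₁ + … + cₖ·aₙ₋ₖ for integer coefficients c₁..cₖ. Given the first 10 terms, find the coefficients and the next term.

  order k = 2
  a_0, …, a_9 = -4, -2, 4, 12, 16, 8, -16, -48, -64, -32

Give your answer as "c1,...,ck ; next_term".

  a_2 = 2·-2 + -2·-4 = 4
  a_3 = 2·4 + -2·-2 = 12
  a_4 = 2·12 + -2·4 = 16
  a_5 = 2·16 + -2·12 = 8
  a_6 = 2·8 + -2·16 = -16
  a_7 = 2·-16 + -2·8 = -48
  a_8 = 2·-48 + -2·-16 = -64
  a_9 = 2·-64 + -2·-48 = -32
  a_10 = 2·-32 + -2·-64 = 64

2,-2 ; 64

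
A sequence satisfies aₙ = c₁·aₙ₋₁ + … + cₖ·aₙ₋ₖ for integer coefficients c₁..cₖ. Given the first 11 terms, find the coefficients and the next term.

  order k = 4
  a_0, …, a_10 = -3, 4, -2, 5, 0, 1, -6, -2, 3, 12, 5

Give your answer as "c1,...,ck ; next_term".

  a_4 = 1·5 + -1·-2 + -1·4 + 1·-3 = 0
  a_5 = 1·0 + -1·5 + -1·-2 + 1·4 = 1
  a_6 = 1·1 + -1·0 + -1·5 + 1·-2 = -6
  a_7 = 1·-6 + -1·1 + -1·0 + 1·5 = -2
  a_8 = 1·-2 + -1·-6 + -1·1 + 1·0 = 3
  a_9 = 1·3 + -1·-2 + -1·-6 + 1·1 = 12
  a_10 = 1·12 + -1·3 + -1·-2 + 1·-6 = 5
  a_11 = 1·5 + -1·12 + -1·3 + 1·-2 = -12

1,-1,-1,1 ; -12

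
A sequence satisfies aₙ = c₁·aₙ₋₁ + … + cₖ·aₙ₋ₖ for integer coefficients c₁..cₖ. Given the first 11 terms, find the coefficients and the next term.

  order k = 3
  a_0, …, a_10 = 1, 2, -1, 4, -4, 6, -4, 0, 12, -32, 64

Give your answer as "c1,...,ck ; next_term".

  a_3 = -2·-1 + 0·2 + 2·1 = 4
  a_4 = -2·4 + 0·-1 + 2·2 = -4
  a_5 = -2·-4 + 0·4 + 2·-1 = 6
  a_6 = -2·6 + 0·-4 + 2·4 = -4
  a_7 = -2·-4 + 0·6 + 2·-4 = 0
  a_8 = -2·0 + 0·-4 + 2·6 = 12
  a_9 = -2·12 + 0·0 + 2·-4 = -32
  a_10 = -2·-32 + 0·12 + 2·0 = 64
  a_11 = -2·64 + 0·-32 + 2·12 = -104

-2,0,2 ; -104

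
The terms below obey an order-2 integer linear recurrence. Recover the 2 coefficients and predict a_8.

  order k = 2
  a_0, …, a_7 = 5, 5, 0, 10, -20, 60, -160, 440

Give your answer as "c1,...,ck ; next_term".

  a_2 = -2·5 + 2·5 = 0
  a_3 = -2·0 + 2·5 = 10
  a_4 = -2·10 + 2·0 = -20
  a_5 = -2·-20 + 2·10 = 60
  a_6 = -2·60 + 2·-20 = -160
  a_7 = -2·-160 + 2·60 = 440
  a_8 = -2·440 + 2·-160 = -1200

-2,2 ; -1200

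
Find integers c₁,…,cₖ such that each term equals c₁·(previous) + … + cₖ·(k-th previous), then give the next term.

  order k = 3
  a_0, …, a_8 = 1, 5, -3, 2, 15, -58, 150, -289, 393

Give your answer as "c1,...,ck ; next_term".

  a_3 = -3·-3 + -2·5 + 3·1 = 2
  a_4 = -3·2 + -2·-3 + 3·5 = 15
  a_5 = -3·15 + -2·2 + 3·-3 = -58
  a_6 = -3·-58 + -2·15 + 3·2 = 150
  a_7 = -3·150 + -2·-58 + 3·15 = -289
  a_8 = -3·-289 + -2·150 + 3·-58 = 393
  a_9 = -3·393 + -2·-289 + 3·150 = -151

-3,-2,3 ; -151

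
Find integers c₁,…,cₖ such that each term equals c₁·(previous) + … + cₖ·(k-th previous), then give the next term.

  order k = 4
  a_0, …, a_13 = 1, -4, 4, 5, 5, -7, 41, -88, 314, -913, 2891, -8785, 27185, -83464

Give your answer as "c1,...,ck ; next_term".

-2,3,0,3 ; 257156

  a_4 = -2·5 + 3·4 + 0·-4 + 3·1 = 5
  a_5 = -2·5 + 3·5 + 0·4 + 3·-4 = -7
  a_6 = -2·-7 + 3·5 + 0·5 + 3·4 = 41
  a_7 = -2·41 + 3·-7 + 0·5 + 3·5 = -88
  a_8 = -2·-88 + 3·41 + 0·-7 + 3·5 = 314
  a_9 = -2·314 + 3·-88 + 0·41 + 3·-7 = -913
  a_10 = -2·-913 + 3·314 + 0·-88 + 3·41 = 2891
  a_11 = -2·2891 + 3·-913 + 0·314 + 3·-88 = -8785
  a_12 = -2·-8785 + 3·2891 + 0·-913 + 3·314 = 27185
  a_13 = -2·27185 + 3·-8785 + 0·2891 + 3·-913 = -83464
  a_14 = -2·-83464 + 3·27185 + 0·-8785 + 3·2891 = 257156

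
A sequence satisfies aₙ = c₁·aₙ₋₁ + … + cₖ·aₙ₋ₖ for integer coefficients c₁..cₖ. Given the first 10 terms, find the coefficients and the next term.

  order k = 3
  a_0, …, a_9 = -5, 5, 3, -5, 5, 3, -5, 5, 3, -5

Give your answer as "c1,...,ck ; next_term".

  a_3 = 0·3 + 0·5 + 1·-5 = -5
  a_4 = 0·-5 + 0·3 + 1·5 = 5
  a_5 = 0·5 + 0·-5 + 1·3 = 3
  a_6 = 0·3 + 0·5 + 1·-5 = -5
  a_7 = 0·-5 + 0·3 + 1·5 = 5
  a_8 = 0·5 + 0·-5 + 1·3 = 3
  a_9 = 0·3 + 0·5 + 1·-5 = -5
  a_10 = 0·-5 + 0·3 + 1·5 = 5

0,0,1 ; 5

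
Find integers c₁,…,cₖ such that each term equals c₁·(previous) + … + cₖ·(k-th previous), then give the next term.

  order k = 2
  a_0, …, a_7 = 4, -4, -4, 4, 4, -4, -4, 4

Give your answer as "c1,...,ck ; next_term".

0,-1 ; 4

  a_2 = 0·-4 + -1·4 = -4
  a_3 = 0·-4 + -1·-4 = 4
  a_4 = 0·4 + -1·-4 = 4
  a_5 = 0·4 + -1·4 = -4
  a_6 = 0·-4 + -1·4 = -4
  a_7 = 0·-4 + -1·-4 = 4
  a_8 = 0·4 + -1·-4 = 4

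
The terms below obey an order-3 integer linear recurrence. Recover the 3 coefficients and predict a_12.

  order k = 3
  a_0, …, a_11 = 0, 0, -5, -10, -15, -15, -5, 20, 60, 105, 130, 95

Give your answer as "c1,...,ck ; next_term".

2,-1,-1 ; -45

  a_3 = 2·-5 + -1·0 + -1·0 = -10
  a_4 = 2·-10 + -1·-5 + -1·0 = -15
  a_5 = 2·-15 + -1·-10 + -1·-5 = -15
  a_6 = 2·-15 + -1·-15 + -1·-10 = -5
  a_7 = 2·-5 + -1·-15 + -1·-15 = 20
  a_8 = 2·20 + -1·-5 + -1·-15 = 60
  a_9 = 2·60 + -1·20 + -1·-5 = 105
  a_10 = 2·105 + -1·60 + -1·20 = 130
  a_11 = 2·130 + -1·105 + -1·60 = 95
  a_12 = 2·95 + -1·130 + -1·105 = -45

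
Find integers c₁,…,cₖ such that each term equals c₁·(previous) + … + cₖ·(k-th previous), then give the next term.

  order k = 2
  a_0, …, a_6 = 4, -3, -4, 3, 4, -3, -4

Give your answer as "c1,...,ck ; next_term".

0,-1 ; 3

  a_2 = 0·-3 + -1·4 = -4
  a_3 = 0·-4 + -1·-3 = 3
  a_4 = 0·3 + -1·-4 = 4
  a_5 = 0·4 + -1·3 = -3
  a_6 = 0·-3 + -1·4 = -4
  a_7 = 0·-4 + -1·-3 = 3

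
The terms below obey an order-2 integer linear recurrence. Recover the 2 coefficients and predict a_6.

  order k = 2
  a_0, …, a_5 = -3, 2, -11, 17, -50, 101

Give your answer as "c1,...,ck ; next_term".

  a_2 = -1·2 + 3·-3 = -11
  a_3 = -1·-11 + 3·2 = 17
  a_4 = -1·17 + 3·-11 = -50
  a_5 = -1·-50 + 3·17 = 101
  a_6 = -1·101 + 3·-50 = -251

-1,3 ; -251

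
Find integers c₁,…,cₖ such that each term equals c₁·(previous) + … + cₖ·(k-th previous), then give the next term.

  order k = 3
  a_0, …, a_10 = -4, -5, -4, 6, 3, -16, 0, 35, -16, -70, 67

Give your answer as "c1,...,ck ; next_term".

  a_3 = 0·-4 + -2·-5 + 1·-4 = 6
  a_4 = 0·6 + -2·-4 + 1·-5 = 3
  a_5 = 0·3 + -2·6 + 1·-4 = -16
  a_6 = 0·-16 + -2·3 + 1·6 = 0
  a_7 = 0·0 + -2·-16 + 1·3 = 35
  a_8 = 0·35 + -2·0 + 1·-16 = -16
  a_9 = 0·-16 + -2·35 + 1·0 = -70
  a_10 = 0·-70 + -2·-16 + 1·35 = 67
  a_11 = 0·67 + -2·-70 + 1·-16 = 124

0,-2,1 ; 124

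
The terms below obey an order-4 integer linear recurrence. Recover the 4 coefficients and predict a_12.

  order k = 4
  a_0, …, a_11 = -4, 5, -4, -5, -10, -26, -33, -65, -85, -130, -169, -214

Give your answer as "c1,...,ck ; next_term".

  a_4 = 1·-5 + 2·-4 + -1·5 + -2·-4 = -10
  a_5 = 1·-10 + 2·-5 + -1·-4 + -2·5 = -26
  a_6 = 1·-26 + 2·-10 + -1·-5 + -2·-4 = -33
  a_7 = 1·-33 + 2·-26 + -1·-10 + -2·-5 = -65
  a_8 = 1·-65 + 2·-33 + -1·-26 + -2·-10 = -85
  a_9 = 1·-85 + 2·-65 + -1·-33 + -2·-26 = -130
  a_10 = 1·-130 + 2·-85 + -1·-65 + -2·-33 = -169
  a_11 = 1·-169 + 2·-130 + -1·-85 + -2·-65 = -214
  a_12 = 1·-214 + 2·-169 + -1·-130 + -2·-85 = -252

1,2,-1,-2 ; -252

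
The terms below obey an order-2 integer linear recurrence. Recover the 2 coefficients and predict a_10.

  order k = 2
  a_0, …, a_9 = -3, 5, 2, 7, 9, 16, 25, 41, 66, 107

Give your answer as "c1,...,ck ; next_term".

  a_2 = 1·5 + 1·-3 = 2
  a_3 = 1·2 + 1·5 = 7
  a_4 = 1·7 + 1·2 = 9
  a_5 = 1·9 + 1·7 = 16
  a_6 = 1·16 + 1·9 = 25
  a_7 = 1·25 + 1·16 = 41
  a_8 = 1·41 + 1·25 = 66
  a_9 = 1·66 + 1·41 = 107
  a_10 = 1·107 + 1·66 = 173

1,1 ; 173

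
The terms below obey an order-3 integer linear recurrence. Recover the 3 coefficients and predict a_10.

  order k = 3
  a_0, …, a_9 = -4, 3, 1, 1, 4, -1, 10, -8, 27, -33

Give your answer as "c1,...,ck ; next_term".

  a_3 = -1·1 + 2·3 + 1·-4 = 1
  a_4 = -1·1 + 2·1 + 1·3 = 4
  a_5 = -1·4 + 2·1 + 1·1 = -1
  a_6 = -1·-1 + 2·4 + 1·1 = 10
  a_7 = -1·10 + 2·-1 + 1·4 = -8
  a_8 = -1·-8 + 2·10 + 1·-1 = 27
  a_9 = -1·27 + 2·-8 + 1·10 = -33
  a_10 = -1·-33 + 2·27 + 1·-8 = 79

-1,2,1 ; 79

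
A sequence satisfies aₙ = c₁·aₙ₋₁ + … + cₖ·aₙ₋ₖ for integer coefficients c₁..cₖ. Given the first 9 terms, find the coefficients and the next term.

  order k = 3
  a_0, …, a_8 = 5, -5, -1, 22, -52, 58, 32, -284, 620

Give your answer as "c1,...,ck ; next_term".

  a_3 = -2·-1 + -2·-5 + 2·5 = 22
  a_4 = -2·22 + -2·-1 + 2·-5 = -52
  a_5 = -2·-52 + -2·22 + 2·-1 = 58
  a_6 = -2·58 + -2·-52 + 2·22 = 32
  a_7 = -2·32 + -2·58 + 2·-52 = -284
  a_8 = -2·-284 + -2·32 + 2·58 = 620
  a_9 = -2·620 + -2·-284 + 2·32 = -608

-2,-2,2 ; -608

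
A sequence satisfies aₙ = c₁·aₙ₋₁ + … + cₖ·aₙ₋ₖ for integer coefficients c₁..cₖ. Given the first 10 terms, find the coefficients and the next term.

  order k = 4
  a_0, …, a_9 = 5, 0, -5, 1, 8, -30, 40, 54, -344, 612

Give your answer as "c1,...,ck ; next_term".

-2,-4,2,-2 ; 180

  a_4 = -2·1 + -4·-5 + 2·0 + -2·5 = 8
  a_5 = -2·8 + -4·1 + 2·-5 + -2·0 = -30
  a_6 = -2·-30 + -4·8 + 2·1 + -2·-5 = 40
  a_7 = -2·40 + -4·-30 + 2·8 + -2·1 = 54
  a_8 = -2·54 + -4·40 + 2·-30 + -2·8 = -344
  a_9 = -2·-344 + -4·54 + 2·40 + -2·-30 = 612
  a_10 = -2·612 + -4·-344 + 2·54 + -2·40 = 180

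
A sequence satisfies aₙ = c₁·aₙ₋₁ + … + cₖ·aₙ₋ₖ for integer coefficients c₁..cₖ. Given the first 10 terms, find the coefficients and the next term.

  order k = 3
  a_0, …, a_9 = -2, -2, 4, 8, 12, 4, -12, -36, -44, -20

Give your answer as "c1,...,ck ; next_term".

  a_3 = 1·4 + 0·-2 + -2·-2 = 8
  a_4 = 1·8 + 0·4 + -2·-2 = 12
  a_5 = 1·12 + 0·8 + -2·4 = 4
  a_6 = 1·4 + 0·12 + -2·8 = -12
  a_7 = 1·-12 + 0·4 + -2·12 = -36
  a_8 = 1·-36 + 0·-12 + -2·4 = -44
  a_9 = 1·-44 + 0·-36 + -2·-12 = -20
  a_10 = 1·-20 + 0·-44 + -2·-36 = 52

1,0,-2 ; 52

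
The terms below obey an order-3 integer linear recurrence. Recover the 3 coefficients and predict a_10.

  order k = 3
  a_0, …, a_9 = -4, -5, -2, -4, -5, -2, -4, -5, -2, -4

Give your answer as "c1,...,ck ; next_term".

  a_3 = 0·-2 + 0·-5 + 1·-4 = -4
  a_4 = 0·-4 + 0·-2 + 1·-5 = -5
  a_5 = 0·-5 + 0·-4 + 1·-2 = -2
  a_6 = 0·-2 + 0·-5 + 1·-4 = -4
  a_7 = 0·-4 + 0·-2 + 1·-5 = -5
  a_8 = 0·-5 + 0·-4 + 1·-2 = -2
  a_9 = 0·-2 + 0·-5 + 1·-4 = -4
  a_10 = 0·-4 + 0·-2 + 1·-5 = -5

0,0,1 ; -5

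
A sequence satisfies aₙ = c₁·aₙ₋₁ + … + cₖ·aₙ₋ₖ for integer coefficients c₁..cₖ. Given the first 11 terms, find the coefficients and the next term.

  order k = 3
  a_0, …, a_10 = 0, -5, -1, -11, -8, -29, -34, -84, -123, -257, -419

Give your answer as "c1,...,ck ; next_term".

1,2,-1 ; -810

  a_3 = 1·-1 + 2·-5 + -1·0 = -11
  a_4 = 1·-11 + 2·-1 + -1·-5 = -8
  a_5 = 1·-8 + 2·-11 + -1·-1 = -29
  a_6 = 1·-29 + 2·-8 + -1·-11 = -34
  a_7 = 1·-34 + 2·-29 + -1·-8 = -84
  a_8 = 1·-84 + 2·-34 + -1·-29 = -123
  a_9 = 1·-123 + 2·-84 + -1·-34 = -257
  a_10 = 1·-257 + 2·-123 + -1·-84 = -419
  a_11 = 1·-419 + 2·-257 + -1·-123 = -810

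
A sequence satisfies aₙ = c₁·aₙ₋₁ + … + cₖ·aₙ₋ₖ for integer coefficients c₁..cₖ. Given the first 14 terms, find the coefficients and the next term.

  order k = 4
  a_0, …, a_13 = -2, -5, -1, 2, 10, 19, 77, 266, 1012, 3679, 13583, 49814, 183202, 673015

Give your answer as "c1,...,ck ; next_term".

3,3,-3,4 ; 2473541

  a_4 = 3·2 + 3·-1 + -3·-5 + 4·-2 = 10
  a_5 = 3·10 + 3·2 + -3·-1 + 4·-5 = 19
  a_6 = 3·19 + 3·10 + -3·2 + 4·-1 = 77
  a_7 = 3·77 + 3·19 + -3·10 + 4·2 = 266
  a_8 = 3·266 + 3·77 + -3·19 + 4·10 = 1012
  a_9 = 3·1012 + 3·266 + -3·77 + 4·19 = 3679
  a_10 = 3·3679 + 3·1012 + -3·266 + 4·77 = 13583
  a_11 = 3·13583 + 3·3679 + -3·1012 + 4·266 = 49814
  a_12 = 3·49814 + 3·13583 + -3·3679 + 4·1012 = 183202
  a_13 = 3·183202 + 3·49814 + -3·13583 + 4·3679 = 673015
  a_14 = 3·673015 + 3·183202 + -3·49814 + 4·13583 = 2473541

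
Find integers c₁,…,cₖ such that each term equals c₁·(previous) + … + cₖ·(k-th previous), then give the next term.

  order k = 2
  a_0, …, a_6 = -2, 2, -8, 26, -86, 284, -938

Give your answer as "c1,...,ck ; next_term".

  a_2 = -3·2 + 1·-2 = -8
  a_3 = -3·-8 + 1·2 = 26
  a_4 = -3·26 + 1·-8 = -86
  a_5 = -3·-86 + 1·26 = 284
  a_6 = -3·284 + 1·-86 = -938
  a_7 = -3·-938 + 1·284 = 3098

-3,1 ; 3098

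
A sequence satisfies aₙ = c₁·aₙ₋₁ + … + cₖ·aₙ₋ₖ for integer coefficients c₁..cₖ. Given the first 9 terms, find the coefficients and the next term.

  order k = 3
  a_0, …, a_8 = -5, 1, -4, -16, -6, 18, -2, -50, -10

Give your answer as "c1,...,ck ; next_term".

1,-2,2 ; 86

  a_3 = 1·-4 + -2·1 + 2·-5 = -16
  a_4 = 1·-16 + -2·-4 + 2·1 = -6
  a_5 = 1·-6 + -2·-16 + 2·-4 = 18
  a_6 = 1·18 + -2·-6 + 2·-16 = -2
  a_7 = 1·-2 + -2·18 + 2·-6 = -50
  a_8 = 1·-50 + -2·-2 + 2·18 = -10
  a_9 = 1·-10 + -2·-50 + 2·-2 = 86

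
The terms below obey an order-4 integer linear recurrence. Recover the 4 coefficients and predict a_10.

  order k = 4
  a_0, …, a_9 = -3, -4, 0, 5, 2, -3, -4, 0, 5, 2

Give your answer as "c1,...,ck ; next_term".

-1,-1,-1,-1 ; -3

  a_4 = -1·5 + -1·0 + -1·-4 + -1·-3 = 2
  a_5 = -1·2 + -1·5 + -1·0 + -1·-4 = -3
  a_6 = -1·-3 + -1·2 + -1·5 + -1·0 = -4
  a_7 = -1·-4 + -1·-3 + -1·2 + -1·5 = 0
  a_8 = -1·0 + -1·-4 + -1·-3 + -1·2 = 5
  a_9 = -1·5 + -1·0 + -1·-4 + -1·-3 = 2
  a_10 = -1·2 + -1·5 + -1·0 + -1·-4 = -3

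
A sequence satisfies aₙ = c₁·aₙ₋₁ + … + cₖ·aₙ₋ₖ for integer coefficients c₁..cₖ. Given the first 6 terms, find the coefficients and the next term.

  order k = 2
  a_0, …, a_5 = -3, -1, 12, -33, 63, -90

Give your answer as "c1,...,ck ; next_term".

  a_2 = -3·-1 + -3·-3 = 12
  a_3 = -3·12 + -3·-1 = -33
  a_4 = -3·-33 + -3·12 = 63
  a_5 = -3·63 + -3·-33 = -90
  a_6 = -3·-90 + -3·63 = 81

-3,-3 ; 81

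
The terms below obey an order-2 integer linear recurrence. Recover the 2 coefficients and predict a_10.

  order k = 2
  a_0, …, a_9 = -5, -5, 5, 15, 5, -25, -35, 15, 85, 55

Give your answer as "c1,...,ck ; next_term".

  a_2 = 1·-5 + -2·-5 = 5
  a_3 = 1·5 + -2·-5 = 15
  a_4 = 1·15 + -2·5 = 5
  a_5 = 1·5 + -2·15 = -25
  a_6 = 1·-25 + -2·5 = -35
  a_7 = 1·-35 + -2·-25 = 15
  a_8 = 1·15 + -2·-35 = 85
  a_9 = 1·85 + -2·15 = 55
  a_10 = 1·55 + -2·85 = -115

1,-2 ; -115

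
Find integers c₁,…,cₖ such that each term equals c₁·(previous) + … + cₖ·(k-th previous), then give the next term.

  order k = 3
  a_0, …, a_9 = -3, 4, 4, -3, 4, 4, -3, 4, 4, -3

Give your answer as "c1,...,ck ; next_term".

0,0,1 ; 4

  a_3 = 0·4 + 0·4 + 1·-3 = -3
  a_4 = 0·-3 + 0·4 + 1·4 = 4
  a_5 = 0·4 + 0·-3 + 1·4 = 4
  a_6 = 0·4 + 0·4 + 1·-3 = -3
  a_7 = 0·-3 + 0·4 + 1·4 = 4
  a_8 = 0·4 + 0·-3 + 1·4 = 4
  a_9 = 0·4 + 0·4 + 1·-3 = -3
  a_10 = 0·-3 + 0·4 + 1·4 = 4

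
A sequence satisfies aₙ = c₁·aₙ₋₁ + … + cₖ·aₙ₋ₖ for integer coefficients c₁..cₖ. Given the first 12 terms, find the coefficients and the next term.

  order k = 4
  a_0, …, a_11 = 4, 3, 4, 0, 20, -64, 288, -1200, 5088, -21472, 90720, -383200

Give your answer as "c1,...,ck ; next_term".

-3,4,-4,4 ; 1618720

  a_4 = -3·0 + 4·4 + -4·3 + 4·4 = 20
  a_5 = -3·20 + 4·0 + -4·4 + 4·3 = -64
  a_6 = -3·-64 + 4·20 + -4·0 + 4·4 = 288
  a_7 = -3·288 + 4·-64 + -4·20 + 4·0 = -1200
  a_8 = -3·-1200 + 4·288 + -4·-64 + 4·20 = 5088
  a_9 = -3·5088 + 4·-1200 + -4·288 + 4·-64 = -21472
  a_10 = -3·-21472 + 4·5088 + -4·-1200 + 4·288 = 90720
  a_11 = -3·90720 + 4·-21472 + -4·5088 + 4·-1200 = -383200
  a_12 = -3·-383200 + 4·90720 + -4·-21472 + 4·5088 = 1618720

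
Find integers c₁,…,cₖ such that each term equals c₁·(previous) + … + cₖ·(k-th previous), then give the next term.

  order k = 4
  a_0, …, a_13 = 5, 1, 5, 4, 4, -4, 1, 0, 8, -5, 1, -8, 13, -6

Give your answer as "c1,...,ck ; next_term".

  a_4 = 0·4 + 0·5 + -1·1 + 1·5 = 4
  a_5 = 0·4 + 0·4 + -1·5 + 1·1 = -4
  a_6 = 0·-4 + 0·4 + -1·4 + 1·5 = 1
  a_7 = 0·1 + 0·-4 + -1·4 + 1·4 = 0
  a_8 = 0·0 + 0·1 + -1·-4 + 1·4 = 8
  a_9 = 0·8 + 0·0 + -1·1 + 1·-4 = -5
  a_10 = 0·-5 + 0·8 + -1·0 + 1·1 = 1
  a_11 = 0·1 + 0·-5 + -1·8 + 1·0 = -8
  a_12 = 0·-8 + 0·1 + -1·-5 + 1·8 = 13
  a_13 = 0·13 + 0·-8 + -1·1 + 1·-5 = -6
  a_14 = 0·-6 + 0·13 + -1·-8 + 1·1 = 9

0,0,-1,1 ; 9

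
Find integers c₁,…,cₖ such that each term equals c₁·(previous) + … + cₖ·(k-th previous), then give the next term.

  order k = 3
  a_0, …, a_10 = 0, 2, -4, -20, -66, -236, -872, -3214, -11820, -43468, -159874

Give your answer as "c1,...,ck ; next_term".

  a_3 = 4·-4 + -2·2 + 3·0 = -20
  a_4 = 4·-20 + -2·-4 + 3·2 = -66
  a_5 = 4·-66 + -2·-20 + 3·-4 = -236
  a_6 = 4·-236 + -2·-66 + 3·-20 = -872
  a_7 = 4·-872 + -2·-236 + 3·-66 = -3214
  a_8 = 4·-3214 + -2·-872 + 3·-236 = -11820
  a_9 = 4·-11820 + -2·-3214 + 3·-872 = -43468
  a_10 = 4·-43468 + -2·-11820 + 3·-3214 = -159874
  a_11 = 4·-159874 + -2·-43468 + 3·-11820 = -588020

4,-2,3 ; -588020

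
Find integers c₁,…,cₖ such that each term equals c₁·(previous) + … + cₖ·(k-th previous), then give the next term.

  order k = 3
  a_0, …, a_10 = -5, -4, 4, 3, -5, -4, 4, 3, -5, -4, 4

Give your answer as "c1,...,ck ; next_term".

  a_3 = 1·4 + -1·-4 + 1·-5 = 3
  a_4 = 1·3 + -1·4 + 1·-4 = -5
  a_5 = 1·-5 + -1·3 + 1·4 = -4
  a_6 = 1·-4 + -1·-5 + 1·3 = 4
  a_7 = 1·4 + -1·-4 + 1·-5 = 3
  a_8 = 1·3 + -1·4 + 1·-4 = -5
  a_9 = 1·-5 + -1·3 + 1·4 = -4
  a_10 = 1·-4 + -1·-5 + 1·3 = 4
  a_11 = 1·4 + -1·-4 + 1·-5 = 3

1,-1,1 ; 3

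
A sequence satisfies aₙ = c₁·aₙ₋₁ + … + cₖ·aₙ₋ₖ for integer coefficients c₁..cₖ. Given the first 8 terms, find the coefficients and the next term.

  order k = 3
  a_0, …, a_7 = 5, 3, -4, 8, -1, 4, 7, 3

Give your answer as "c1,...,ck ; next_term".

  a_3 = 0·-4 + 1·3 + 1·5 = 8
  a_4 = 0·8 + 1·-4 + 1·3 = -1
  a_5 = 0·-1 + 1·8 + 1·-4 = 4
  a_6 = 0·4 + 1·-1 + 1·8 = 7
  a_7 = 0·7 + 1·4 + 1·-1 = 3
  a_8 = 0·3 + 1·7 + 1·4 = 11

0,1,1 ; 11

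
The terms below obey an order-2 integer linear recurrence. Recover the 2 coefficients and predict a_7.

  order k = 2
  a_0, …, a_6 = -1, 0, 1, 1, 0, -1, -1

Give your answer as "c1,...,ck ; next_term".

  a_2 = 1·0 + -1·-1 = 1
  a_3 = 1·1 + -1·0 = 1
  a_4 = 1·1 + -1·1 = 0
  a_5 = 1·0 + -1·1 = -1
  a_6 = 1·-1 + -1·0 = -1
  a_7 = 1·-1 + -1·-1 = 0

1,-1 ; 0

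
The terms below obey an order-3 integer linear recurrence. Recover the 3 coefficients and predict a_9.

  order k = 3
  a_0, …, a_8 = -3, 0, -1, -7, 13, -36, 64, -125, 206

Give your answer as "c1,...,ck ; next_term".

-2,1,3 ; -345

  a_3 = -2·-1 + 1·0 + 3·-3 = -7
  a_4 = -2·-7 + 1·-1 + 3·0 = 13
  a_5 = -2·13 + 1·-7 + 3·-1 = -36
  a_6 = -2·-36 + 1·13 + 3·-7 = 64
  a_7 = -2·64 + 1·-36 + 3·13 = -125
  a_8 = -2·-125 + 1·64 + 3·-36 = 206
  a_9 = -2·206 + 1·-125 + 3·64 = -345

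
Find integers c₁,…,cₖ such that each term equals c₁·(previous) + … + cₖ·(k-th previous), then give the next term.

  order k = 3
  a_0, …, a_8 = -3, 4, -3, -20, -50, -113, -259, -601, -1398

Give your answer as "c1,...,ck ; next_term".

  a_3 = 3·-3 + -2·4 + 1·-3 = -20
  a_4 = 3·-20 + -2·-3 + 1·4 = -50
  a_5 = 3·-50 + -2·-20 + 1·-3 = -113
  a_6 = 3·-113 + -2·-50 + 1·-20 = -259
  a_7 = 3·-259 + -2·-113 + 1·-50 = -601
  a_8 = 3·-601 + -2·-259 + 1·-113 = -1398
  a_9 = 3·-1398 + -2·-601 + 1·-259 = -3251

3,-2,1 ; -3251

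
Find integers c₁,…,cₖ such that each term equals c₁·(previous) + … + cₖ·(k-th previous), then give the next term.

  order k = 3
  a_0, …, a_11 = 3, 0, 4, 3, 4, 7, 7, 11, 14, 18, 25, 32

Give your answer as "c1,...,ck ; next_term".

  a_3 = 0·4 + 1·0 + 1·3 = 3
  a_4 = 0·3 + 1·4 + 1·0 = 4
  a_5 = 0·4 + 1·3 + 1·4 = 7
  a_6 = 0·7 + 1·4 + 1·3 = 7
  a_7 = 0·7 + 1·7 + 1·4 = 11
  a_8 = 0·11 + 1·7 + 1·7 = 14
  a_9 = 0·14 + 1·11 + 1·7 = 18
  a_10 = 0·18 + 1·14 + 1·11 = 25
  a_11 = 0·25 + 1·18 + 1·14 = 32
  a_12 = 0·32 + 1·25 + 1·18 = 43

0,1,1 ; 43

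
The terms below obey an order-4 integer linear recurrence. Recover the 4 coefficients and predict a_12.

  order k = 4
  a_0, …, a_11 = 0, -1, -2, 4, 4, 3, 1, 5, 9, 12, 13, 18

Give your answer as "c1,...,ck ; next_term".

  a_4 = 1·4 + 0·-2 + 0·-1 + 1·0 = 4
  a_5 = 1·4 + 0·4 + 0·-2 + 1·-1 = 3
  a_6 = 1·3 + 0·4 + 0·4 + 1·-2 = 1
  a_7 = 1·1 + 0·3 + 0·4 + 1·4 = 5
  a_8 = 1·5 + 0·1 + 0·3 + 1·4 = 9
  a_9 = 1·9 + 0·5 + 0·1 + 1·3 = 12
  a_10 = 1·12 + 0·9 + 0·5 + 1·1 = 13
  a_11 = 1·13 + 0·12 + 0·9 + 1·5 = 18
  a_12 = 1·18 + 0·13 + 0·12 + 1·9 = 27

1,0,0,1 ; 27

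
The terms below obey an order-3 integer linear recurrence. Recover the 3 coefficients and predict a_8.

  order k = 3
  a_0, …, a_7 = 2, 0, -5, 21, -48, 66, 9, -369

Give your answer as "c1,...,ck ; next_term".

-3,-3,3 ; 1278

  a_3 = -3·-5 + -3·0 + 3·2 = 21
  a_4 = -3·21 + -3·-5 + 3·0 = -48
  a_5 = -3·-48 + -3·21 + 3·-5 = 66
  a_6 = -3·66 + -3·-48 + 3·21 = 9
  a_7 = -3·9 + -3·66 + 3·-48 = -369
  a_8 = -3·-369 + -3·9 + 3·66 = 1278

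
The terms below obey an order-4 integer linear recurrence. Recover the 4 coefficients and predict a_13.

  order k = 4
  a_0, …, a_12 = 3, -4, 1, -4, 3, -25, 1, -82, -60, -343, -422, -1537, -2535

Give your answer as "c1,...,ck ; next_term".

  a_4 = 0·-4 + 3·1 + 3·-4 + 4·3 = 3
  a_5 = 0·3 + 3·-4 + 3·1 + 4·-4 = -25
  a_6 = 0·-25 + 3·3 + 3·-4 + 4·1 = 1
  a_7 = 0·1 + 3·-25 + 3·3 + 4·-4 = -82
  a_8 = 0·-82 + 3·1 + 3·-25 + 4·3 = -60
  a_9 = 0·-60 + 3·-82 + 3·1 + 4·-25 = -343
  a_10 = 0·-343 + 3·-60 + 3·-82 + 4·1 = -422
  a_11 = 0·-422 + 3·-343 + 3·-60 + 4·-82 = -1537
  a_12 = 0·-1537 + 3·-422 + 3·-343 + 4·-60 = -2535
  a_13 = 0·-2535 + 3·-1537 + 3·-422 + 4·-343 = -7249

0,3,3,4 ; -7249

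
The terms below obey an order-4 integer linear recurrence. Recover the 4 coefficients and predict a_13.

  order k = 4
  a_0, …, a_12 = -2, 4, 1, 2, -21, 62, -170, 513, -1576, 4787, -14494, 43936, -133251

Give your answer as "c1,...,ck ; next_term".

  a_4 = -3·2 + -1·1 + -3·4 + 1·-2 = -21
  a_5 = -3·-21 + -1·2 + -3·1 + 1·4 = 62
  a_6 = -3·62 + -1·-21 + -3·2 + 1·1 = -170
  a_7 = -3·-170 + -1·62 + -3·-21 + 1·2 = 513
  a_8 = -3·513 + -1·-170 + -3·62 + 1·-21 = -1576
  a_9 = -3·-1576 + -1·513 + -3·-170 + 1·62 = 4787
  a_10 = -3·4787 + -1·-1576 + -3·513 + 1·-170 = -14494
  a_11 = -3·-14494 + -1·4787 + -3·-1576 + 1·513 = 43936
  a_12 = -3·43936 + -1·-14494 + -3·4787 + 1·-1576 = -133251
  a_13 = -3·-133251 + -1·43936 + -3·-14494 + 1·4787 = 404086

-3,-1,-3,1 ; 404086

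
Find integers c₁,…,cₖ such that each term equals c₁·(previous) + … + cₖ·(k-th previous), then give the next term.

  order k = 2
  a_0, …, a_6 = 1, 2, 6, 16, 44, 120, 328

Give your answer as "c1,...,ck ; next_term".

2,2 ; 896

  a_2 = 2·2 + 2·1 = 6
  a_3 = 2·6 + 2·2 = 16
  a_4 = 2·16 + 2·6 = 44
  a_5 = 2·44 + 2·16 = 120
  a_6 = 2·120 + 2·44 = 328
  a_7 = 2·328 + 2·120 = 896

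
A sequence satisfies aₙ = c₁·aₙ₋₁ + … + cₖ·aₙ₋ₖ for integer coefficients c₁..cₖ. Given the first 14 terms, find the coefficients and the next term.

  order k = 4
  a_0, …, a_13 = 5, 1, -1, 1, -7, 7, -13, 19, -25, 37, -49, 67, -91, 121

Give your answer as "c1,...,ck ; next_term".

  a_4 = -1·1 + 1·-1 + 0·1 + -1·5 = -7
  a_5 = -1·-7 + 1·1 + 0·-1 + -1·1 = 7
  a_6 = -1·7 + 1·-7 + 0·1 + -1·-1 = -13
  a_7 = -1·-13 + 1·7 + 0·-7 + -1·1 = 19
  a_8 = -1·19 + 1·-13 + 0·7 + -1·-7 = -25
  a_9 = -1·-25 + 1·19 + 0·-13 + -1·7 = 37
  a_10 = -1·37 + 1·-25 + 0·19 + -1·-13 = -49
  a_11 = -1·-49 + 1·37 + 0·-25 + -1·19 = 67
  a_12 = -1·67 + 1·-49 + 0·37 + -1·-25 = -91
  a_13 = -1·-91 + 1·67 + 0·-49 + -1·37 = 121
  a_14 = -1·121 + 1·-91 + 0·67 + -1·-49 = -163

-1,1,0,-1 ; -163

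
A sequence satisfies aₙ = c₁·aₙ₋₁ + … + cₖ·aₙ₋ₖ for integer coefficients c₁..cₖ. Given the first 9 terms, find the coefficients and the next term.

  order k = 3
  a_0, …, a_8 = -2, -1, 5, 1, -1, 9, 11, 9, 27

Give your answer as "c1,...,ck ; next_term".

  a_3 = 1·5 + 0·-1 + 2·-2 = 1
  a_4 = 1·1 + 0·5 + 2·-1 = -1
  a_5 = 1·-1 + 0·1 + 2·5 = 9
  a_6 = 1·9 + 0·-1 + 2·1 = 11
  a_7 = 1·11 + 0·9 + 2·-1 = 9
  a_8 = 1·9 + 0·11 + 2·9 = 27
  a_9 = 1·27 + 0·9 + 2·11 = 49

1,0,2 ; 49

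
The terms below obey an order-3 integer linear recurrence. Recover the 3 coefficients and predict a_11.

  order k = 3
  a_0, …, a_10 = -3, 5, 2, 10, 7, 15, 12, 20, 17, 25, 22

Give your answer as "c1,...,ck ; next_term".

1,1,-1 ; 30

  a_3 = 1·2 + 1·5 + -1·-3 = 10
  a_4 = 1·10 + 1·2 + -1·5 = 7
  a_5 = 1·7 + 1·10 + -1·2 = 15
  a_6 = 1·15 + 1·7 + -1·10 = 12
  a_7 = 1·12 + 1·15 + -1·7 = 20
  a_8 = 1·20 + 1·12 + -1·15 = 17
  a_9 = 1·17 + 1·20 + -1·12 = 25
  a_10 = 1·25 + 1·17 + -1·20 = 22
  a_11 = 1·22 + 1·25 + -1·17 = 30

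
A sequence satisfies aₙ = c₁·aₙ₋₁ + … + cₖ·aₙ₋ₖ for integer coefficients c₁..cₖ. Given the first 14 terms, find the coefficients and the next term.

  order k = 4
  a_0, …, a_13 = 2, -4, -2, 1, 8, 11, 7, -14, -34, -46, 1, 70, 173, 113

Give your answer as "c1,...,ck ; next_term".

  a_4 = 0·1 + 1·-2 + -3·-4 + -1·2 = 8
  a_5 = 0·8 + 1·1 + -3·-2 + -1·-4 = 11
  a_6 = 0·11 + 1·8 + -3·1 + -1·-2 = 7
  a_7 = 0·7 + 1·11 + -3·8 + -1·1 = -14
  a_8 = 0·-14 + 1·7 + -3·11 + -1·8 = -34
  a_9 = 0·-34 + 1·-14 + -3·7 + -1·11 = -46
  a_10 = 0·-46 + 1·-34 + -3·-14 + -1·7 = 1
  a_11 = 0·1 + 1·-46 + -3·-34 + -1·-14 = 70
  a_12 = 0·70 + 1·1 + -3·-46 + -1·-34 = 173
  a_13 = 0·173 + 1·70 + -3·1 + -1·-46 = 113
  a_14 = 0·113 + 1·173 + -3·70 + -1·1 = -38

0,1,-3,-1 ; -38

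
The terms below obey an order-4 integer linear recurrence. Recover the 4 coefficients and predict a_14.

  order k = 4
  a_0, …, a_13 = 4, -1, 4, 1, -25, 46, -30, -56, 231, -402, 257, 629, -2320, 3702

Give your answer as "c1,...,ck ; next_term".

-2,-3,-1,-3 ; -1844

  a_4 = -2·1 + -3·4 + -1·-1 + -3·4 = -25
  a_5 = -2·-25 + -3·1 + -1·4 + -3·-1 = 46
  a_6 = -2·46 + -3·-25 + -1·1 + -3·4 = -30
  a_7 = -2·-30 + -3·46 + -1·-25 + -3·1 = -56
  a_8 = -2·-56 + -3·-30 + -1·46 + -3·-25 = 231
  a_9 = -2·231 + -3·-56 + -1·-30 + -3·46 = -402
  a_10 = -2·-402 + -3·231 + -1·-56 + -3·-30 = 257
  a_11 = -2·257 + -3·-402 + -1·231 + -3·-56 = 629
  a_12 = -2·629 + -3·257 + -1·-402 + -3·231 = -2320
  a_13 = -2·-2320 + -3·629 + -1·257 + -3·-402 = 3702
  a_14 = -2·3702 + -3·-2320 + -1·629 + -3·257 = -1844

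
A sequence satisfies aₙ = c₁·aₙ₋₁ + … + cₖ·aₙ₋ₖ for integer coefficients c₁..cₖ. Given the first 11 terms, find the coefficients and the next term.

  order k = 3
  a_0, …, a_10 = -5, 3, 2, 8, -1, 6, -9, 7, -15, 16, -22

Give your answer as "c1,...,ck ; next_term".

  a_3 = 0·2 + 1·3 + -1·-5 = 8
  a_4 = 0·8 + 1·2 + -1·3 = -1
  a_5 = 0·-1 + 1·8 + -1·2 = 6
  a_6 = 0·6 + 1·-1 + -1·8 = -9
  a_7 = 0·-9 + 1·6 + -1·-1 = 7
  a_8 = 0·7 + 1·-9 + -1·6 = -15
  a_9 = 0·-15 + 1·7 + -1·-9 = 16
  a_10 = 0·16 + 1·-15 + -1·7 = -22
  a_11 = 0·-22 + 1·16 + -1·-15 = 31

0,1,-1 ; 31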